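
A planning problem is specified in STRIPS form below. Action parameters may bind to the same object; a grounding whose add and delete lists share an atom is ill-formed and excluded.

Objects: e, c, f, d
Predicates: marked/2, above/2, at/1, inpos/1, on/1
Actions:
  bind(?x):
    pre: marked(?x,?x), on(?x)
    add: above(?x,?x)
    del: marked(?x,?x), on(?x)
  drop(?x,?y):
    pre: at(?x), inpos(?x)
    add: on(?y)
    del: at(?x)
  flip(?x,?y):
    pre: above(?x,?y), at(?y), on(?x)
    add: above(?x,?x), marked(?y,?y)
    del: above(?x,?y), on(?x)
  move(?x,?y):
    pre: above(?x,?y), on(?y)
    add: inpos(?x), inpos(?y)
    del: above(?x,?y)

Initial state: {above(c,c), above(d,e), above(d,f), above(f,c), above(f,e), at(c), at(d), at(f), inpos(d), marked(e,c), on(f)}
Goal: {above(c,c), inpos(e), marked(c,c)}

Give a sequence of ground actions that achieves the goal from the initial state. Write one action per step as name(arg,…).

drop(d,e); flip(f,c); move(f,e)

1. drop(d,e)  →  {above(c,c), above(d,e), above(d,f), above(f,c), above(f,e), at(c), at(f), inpos(d), marked(e,c), on(e), on(f)}
2. flip(f,c)  →  {above(c,c), above(d,e), above(d,f), above(f,e), above(f,f), at(c), at(f), inpos(d), marked(c,c), marked(e,c), on(e)}
3. move(f,e)  →  {above(c,c), above(d,e), above(d,f), above(f,f), at(c), at(f), inpos(d), inpos(e), inpos(f), marked(c,c), marked(e,c), on(e)}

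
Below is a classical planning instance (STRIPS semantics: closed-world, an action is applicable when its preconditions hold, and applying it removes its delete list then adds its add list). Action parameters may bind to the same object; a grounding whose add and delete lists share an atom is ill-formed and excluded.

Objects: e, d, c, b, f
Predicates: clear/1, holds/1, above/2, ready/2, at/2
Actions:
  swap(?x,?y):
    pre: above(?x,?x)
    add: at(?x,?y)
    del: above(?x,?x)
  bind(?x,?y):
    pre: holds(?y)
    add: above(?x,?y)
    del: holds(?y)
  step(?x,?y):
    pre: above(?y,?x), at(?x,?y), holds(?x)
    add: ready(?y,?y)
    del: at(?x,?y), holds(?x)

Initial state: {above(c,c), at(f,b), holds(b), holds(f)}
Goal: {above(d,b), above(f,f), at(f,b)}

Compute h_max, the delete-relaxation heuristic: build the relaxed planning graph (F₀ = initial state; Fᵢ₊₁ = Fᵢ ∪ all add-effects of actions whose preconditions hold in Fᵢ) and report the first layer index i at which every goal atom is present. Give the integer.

F0 = init (4 atoms)
F1 = F0 ∪ {above(b,b), above(b,f), above(c,b), above(c,f), above(d,b), above(d,f), above(e,b), above(e,f), above(f,b), above(f,f), at(c,b), at(c,c), at(c,d), at(c,e), at(c,f)}  (19 atoms)
goal ⊆ F1  ⇒  h_max = 1

1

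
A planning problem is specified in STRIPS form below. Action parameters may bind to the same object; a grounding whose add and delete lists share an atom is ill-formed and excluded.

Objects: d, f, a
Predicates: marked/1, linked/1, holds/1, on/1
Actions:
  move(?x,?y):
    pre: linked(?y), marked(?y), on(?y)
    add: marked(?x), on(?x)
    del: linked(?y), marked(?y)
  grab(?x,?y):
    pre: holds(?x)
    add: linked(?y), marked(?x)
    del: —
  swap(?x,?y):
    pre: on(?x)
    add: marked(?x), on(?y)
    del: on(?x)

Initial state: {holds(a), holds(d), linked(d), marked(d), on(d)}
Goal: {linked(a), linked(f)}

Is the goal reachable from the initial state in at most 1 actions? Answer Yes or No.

1. grab(d,f)  →  {holds(a), holds(d), linked(d), linked(f), marked(d), on(d)}
2. grab(d,a)  →  {holds(a), holds(d), linked(a), linked(d), linked(f), marked(d), on(d)}
optimal plan length = 2; 2 > 1

No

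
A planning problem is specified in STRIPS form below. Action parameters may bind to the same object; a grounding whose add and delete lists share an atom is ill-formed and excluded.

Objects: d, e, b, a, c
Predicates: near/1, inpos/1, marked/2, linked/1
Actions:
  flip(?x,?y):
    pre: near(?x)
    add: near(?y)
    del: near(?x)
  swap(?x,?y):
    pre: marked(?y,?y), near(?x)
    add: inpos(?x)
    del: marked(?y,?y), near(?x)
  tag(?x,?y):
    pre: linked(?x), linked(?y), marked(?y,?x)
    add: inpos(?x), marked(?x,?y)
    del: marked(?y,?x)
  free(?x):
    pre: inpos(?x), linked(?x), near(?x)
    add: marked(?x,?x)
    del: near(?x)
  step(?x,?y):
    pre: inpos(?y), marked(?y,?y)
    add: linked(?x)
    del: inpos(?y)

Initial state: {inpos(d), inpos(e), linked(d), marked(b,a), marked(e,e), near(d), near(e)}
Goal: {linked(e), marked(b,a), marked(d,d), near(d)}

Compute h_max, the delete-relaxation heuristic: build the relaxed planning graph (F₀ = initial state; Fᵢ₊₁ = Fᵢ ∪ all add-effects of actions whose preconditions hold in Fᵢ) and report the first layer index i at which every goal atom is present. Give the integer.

1

F0 = init (7 atoms)
F1 = F0 ∪ {linked(a), linked(b), linked(c), linked(e), marked(d,d), near(a), near(b), near(c)}  (15 atoms)
goal ⊆ F1  ⇒  h_max = 1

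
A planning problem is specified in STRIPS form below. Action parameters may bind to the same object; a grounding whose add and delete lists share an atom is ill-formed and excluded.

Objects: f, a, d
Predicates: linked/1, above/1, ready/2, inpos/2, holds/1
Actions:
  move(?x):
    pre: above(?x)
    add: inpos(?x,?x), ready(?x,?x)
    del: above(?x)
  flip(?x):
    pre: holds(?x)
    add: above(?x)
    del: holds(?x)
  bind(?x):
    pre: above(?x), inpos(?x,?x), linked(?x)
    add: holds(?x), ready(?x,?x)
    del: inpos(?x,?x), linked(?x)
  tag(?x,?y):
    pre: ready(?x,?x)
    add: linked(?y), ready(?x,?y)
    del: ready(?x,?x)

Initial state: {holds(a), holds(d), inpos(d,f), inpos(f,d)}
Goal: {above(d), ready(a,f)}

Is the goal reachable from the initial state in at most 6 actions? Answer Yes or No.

1. flip(a)  →  {above(a), holds(d), inpos(d,f), inpos(f,d)}
2. move(a)  →  {holds(d), inpos(a,a), inpos(d,f), inpos(f,d), ready(a,a)}
3. flip(d)  →  {above(d), inpos(a,a), inpos(d,f), inpos(f,d), ready(a,a)}
4. tag(a,f)  →  {above(d), inpos(a,a), inpos(d,f), inpos(f,d), linked(f), ready(a,f)}
optimal plan length = 4; 4 ≤ 6

Yes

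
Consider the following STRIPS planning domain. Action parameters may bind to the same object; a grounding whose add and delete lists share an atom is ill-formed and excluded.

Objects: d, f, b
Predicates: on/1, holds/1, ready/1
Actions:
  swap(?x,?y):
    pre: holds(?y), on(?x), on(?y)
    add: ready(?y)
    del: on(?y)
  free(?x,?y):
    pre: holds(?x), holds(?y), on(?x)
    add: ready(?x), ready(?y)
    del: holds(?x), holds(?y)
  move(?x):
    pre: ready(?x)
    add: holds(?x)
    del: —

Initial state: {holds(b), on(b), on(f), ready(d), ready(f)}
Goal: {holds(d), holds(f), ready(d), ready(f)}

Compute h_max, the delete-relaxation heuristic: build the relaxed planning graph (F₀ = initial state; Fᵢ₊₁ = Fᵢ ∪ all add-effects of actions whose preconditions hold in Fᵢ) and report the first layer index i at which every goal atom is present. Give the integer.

1

F0 = init (5 atoms)
F1 = F0 ∪ {holds(d), holds(f), ready(b)}  (8 atoms)
goal ⊆ F1  ⇒  h_max = 1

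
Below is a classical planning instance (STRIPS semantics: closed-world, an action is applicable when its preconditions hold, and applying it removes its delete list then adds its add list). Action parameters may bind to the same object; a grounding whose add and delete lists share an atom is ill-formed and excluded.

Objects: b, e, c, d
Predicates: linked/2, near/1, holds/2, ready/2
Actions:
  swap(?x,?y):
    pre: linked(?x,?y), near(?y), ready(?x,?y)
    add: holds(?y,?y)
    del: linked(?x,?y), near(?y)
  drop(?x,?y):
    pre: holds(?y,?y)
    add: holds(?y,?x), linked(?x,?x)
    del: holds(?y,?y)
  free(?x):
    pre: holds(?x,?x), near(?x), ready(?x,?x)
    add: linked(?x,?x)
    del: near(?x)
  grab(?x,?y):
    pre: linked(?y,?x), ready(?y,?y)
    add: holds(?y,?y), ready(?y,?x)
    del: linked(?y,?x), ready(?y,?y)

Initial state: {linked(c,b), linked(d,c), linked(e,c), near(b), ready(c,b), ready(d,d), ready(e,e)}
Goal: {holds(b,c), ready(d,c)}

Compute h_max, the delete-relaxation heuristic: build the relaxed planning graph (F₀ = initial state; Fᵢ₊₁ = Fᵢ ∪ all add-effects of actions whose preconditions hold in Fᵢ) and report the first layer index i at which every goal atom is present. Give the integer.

2

F0 = init (7 atoms)
F1 = F0 ∪ {holds(b,b), holds(d,d), holds(e,e), ready(d,c), ready(e,c)}  (12 atoms)
F2 = F1 ∪ {holds(b,c), holds(b,d), holds(b,e), holds(d,b), holds(d,c), holds(d,e), holds(e,b), holds(e,c), holds(e,d), linked(b,b), linked(c,c), linked(d,d), linked(e,e)}  (25 atoms)
goal ⊆ F2  ⇒  h_max = 2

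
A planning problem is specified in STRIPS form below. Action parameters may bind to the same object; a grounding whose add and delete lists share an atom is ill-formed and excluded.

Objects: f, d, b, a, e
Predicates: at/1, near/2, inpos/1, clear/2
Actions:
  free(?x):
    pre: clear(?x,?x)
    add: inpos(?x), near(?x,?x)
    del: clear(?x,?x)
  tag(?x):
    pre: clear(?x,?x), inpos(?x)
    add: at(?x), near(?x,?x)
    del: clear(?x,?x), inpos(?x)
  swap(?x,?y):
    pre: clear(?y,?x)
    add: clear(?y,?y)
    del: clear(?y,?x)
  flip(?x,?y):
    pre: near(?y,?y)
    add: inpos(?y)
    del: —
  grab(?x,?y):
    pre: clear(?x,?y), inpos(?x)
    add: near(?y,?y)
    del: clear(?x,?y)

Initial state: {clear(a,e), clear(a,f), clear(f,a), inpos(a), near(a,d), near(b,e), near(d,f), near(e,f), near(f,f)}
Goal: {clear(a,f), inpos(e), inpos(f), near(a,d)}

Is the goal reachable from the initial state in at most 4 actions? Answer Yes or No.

1. flip(f,f)  →  {clear(a,e), clear(a,f), clear(f,a), inpos(a), inpos(f), near(a,d), near(b,e), near(d,f), near(e,f), near(f,f)}
2. grab(a,e)  →  {clear(a,f), clear(f,a), inpos(a), inpos(f), near(a,d), near(b,e), near(d,f), near(e,e), near(e,f), near(f,f)}
3. flip(f,e)  →  {clear(a,f), clear(f,a), inpos(a), inpos(e), inpos(f), near(a,d), near(b,e), near(d,f), near(e,e), near(e,f), near(f,f)}
optimal plan length = 3; 3 ≤ 4

Yes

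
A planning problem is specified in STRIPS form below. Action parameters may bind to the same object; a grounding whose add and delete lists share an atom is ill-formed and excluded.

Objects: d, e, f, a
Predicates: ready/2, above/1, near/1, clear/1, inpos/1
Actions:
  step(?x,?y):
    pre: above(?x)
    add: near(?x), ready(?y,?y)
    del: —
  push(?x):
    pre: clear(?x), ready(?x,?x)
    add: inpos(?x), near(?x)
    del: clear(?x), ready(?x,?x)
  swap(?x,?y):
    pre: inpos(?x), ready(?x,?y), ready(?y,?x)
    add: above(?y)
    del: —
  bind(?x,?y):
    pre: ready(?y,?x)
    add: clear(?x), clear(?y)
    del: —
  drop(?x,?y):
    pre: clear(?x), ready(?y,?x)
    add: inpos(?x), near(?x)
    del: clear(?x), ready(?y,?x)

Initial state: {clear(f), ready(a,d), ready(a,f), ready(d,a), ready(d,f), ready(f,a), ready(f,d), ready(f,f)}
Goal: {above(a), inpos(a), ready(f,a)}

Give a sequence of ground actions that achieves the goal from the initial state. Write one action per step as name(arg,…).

1. push(f)  →  {inpos(f), near(f), ready(a,d), ready(a,f), ready(d,a), ready(d,f), ready(f,a), ready(f,d)}
2. swap(f,a)  →  {above(a), inpos(f), near(f), ready(a,d), ready(a,f), ready(d,a), ready(d,f), ready(f,a), ready(f,d)}
3. bind(d,a)  →  {above(a), clear(a), clear(d), inpos(f), near(f), ready(a,d), ready(a,f), ready(d,a), ready(d,f), ready(f,a), ready(f,d)}
4. drop(a,d)  →  {above(a), clear(d), inpos(a), inpos(f), near(a), near(f), ready(a,d), ready(a,f), ready(d,f), ready(f,a), ready(f,d)}

push(f); swap(f,a); bind(d,a); drop(a,d)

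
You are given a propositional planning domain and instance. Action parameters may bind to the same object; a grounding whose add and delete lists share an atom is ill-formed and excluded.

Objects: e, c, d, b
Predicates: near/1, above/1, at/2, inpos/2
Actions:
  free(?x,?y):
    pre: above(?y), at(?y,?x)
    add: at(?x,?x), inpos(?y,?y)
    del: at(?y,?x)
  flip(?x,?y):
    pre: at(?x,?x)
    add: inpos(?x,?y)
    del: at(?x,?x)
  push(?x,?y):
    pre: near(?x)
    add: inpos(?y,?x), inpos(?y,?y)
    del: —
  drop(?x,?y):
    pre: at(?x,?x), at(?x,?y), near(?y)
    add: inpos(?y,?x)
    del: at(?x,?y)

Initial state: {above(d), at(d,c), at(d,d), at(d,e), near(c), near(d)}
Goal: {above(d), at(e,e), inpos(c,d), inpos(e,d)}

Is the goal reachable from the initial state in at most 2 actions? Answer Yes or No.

1. free(e,d)  →  {above(d), at(d,c), at(d,d), at(e,e), inpos(d,d), near(c), near(d)}
2. push(d,e)  →  {above(d), at(d,c), at(d,d), at(e,e), inpos(d,d), inpos(e,d), inpos(e,e), near(c), near(d)}
3. push(d,c)  →  {above(d), at(d,c), at(d,d), at(e,e), inpos(c,c), inpos(c,d), inpos(d,d), inpos(e,d), inpos(e,e), near(c), near(d)}
optimal plan length = 3; 3 > 2

No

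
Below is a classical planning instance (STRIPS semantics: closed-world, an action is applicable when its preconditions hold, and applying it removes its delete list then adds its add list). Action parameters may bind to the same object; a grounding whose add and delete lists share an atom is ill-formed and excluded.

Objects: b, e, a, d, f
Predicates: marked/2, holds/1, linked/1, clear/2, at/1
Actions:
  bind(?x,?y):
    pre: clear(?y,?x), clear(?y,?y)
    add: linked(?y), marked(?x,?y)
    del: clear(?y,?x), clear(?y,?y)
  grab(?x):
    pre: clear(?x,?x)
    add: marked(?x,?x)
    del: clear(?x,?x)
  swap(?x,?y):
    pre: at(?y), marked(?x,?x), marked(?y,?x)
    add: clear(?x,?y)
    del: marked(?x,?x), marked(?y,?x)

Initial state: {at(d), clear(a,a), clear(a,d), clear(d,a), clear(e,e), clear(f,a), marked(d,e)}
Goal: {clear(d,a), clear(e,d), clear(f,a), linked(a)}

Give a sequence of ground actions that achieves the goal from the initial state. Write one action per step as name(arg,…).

bind(e,e); bind(a,a); swap(e,d)

1. bind(e,e)  →  {at(d), clear(a,a), clear(a,d), clear(d,a), clear(f,a), linked(e), marked(d,e), marked(e,e)}
2. bind(a,a)  →  {at(d), clear(a,d), clear(d,a), clear(f,a), linked(a), linked(e), marked(a,a), marked(d,e), marked(e,e)}
3. swap(e,d)  →  {at(d), clear(a,d), clear(d,a), clear(e,d), clear(f,a), linked(a), linked(e), marked(a,a)}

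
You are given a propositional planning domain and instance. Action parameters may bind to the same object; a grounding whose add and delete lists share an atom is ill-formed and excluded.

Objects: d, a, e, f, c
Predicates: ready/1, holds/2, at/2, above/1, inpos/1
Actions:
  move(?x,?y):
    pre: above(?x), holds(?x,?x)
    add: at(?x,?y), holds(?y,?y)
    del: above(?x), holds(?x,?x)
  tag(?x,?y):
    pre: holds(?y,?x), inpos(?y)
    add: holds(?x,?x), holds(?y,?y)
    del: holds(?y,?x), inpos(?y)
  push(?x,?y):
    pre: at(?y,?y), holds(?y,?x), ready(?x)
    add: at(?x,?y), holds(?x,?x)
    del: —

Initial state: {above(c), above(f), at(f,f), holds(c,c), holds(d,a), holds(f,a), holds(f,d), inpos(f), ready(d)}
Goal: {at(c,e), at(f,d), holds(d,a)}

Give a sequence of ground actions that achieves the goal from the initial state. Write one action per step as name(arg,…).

move(c,e); tag(d,f); move(f,d)

1. move(c,e)  →  {above(f), at(c,e), at(f,f), holds(d,a), holds(e,e), holds(f,a), holds(f,d), inpos(f), ready(d)}
2. tag(d,f)  →  {above(f), at(c,e), at(f,f), holds(d,a), holds(d,d), holds(e,e), holds(f,a), holds(f,f), ready(d)}
3. move(f,d)  →  {at(c,e), at(f,d), at(f,f), holds(d,a), holds(d,d), holds(e,e), holds(f,a), ready(d)}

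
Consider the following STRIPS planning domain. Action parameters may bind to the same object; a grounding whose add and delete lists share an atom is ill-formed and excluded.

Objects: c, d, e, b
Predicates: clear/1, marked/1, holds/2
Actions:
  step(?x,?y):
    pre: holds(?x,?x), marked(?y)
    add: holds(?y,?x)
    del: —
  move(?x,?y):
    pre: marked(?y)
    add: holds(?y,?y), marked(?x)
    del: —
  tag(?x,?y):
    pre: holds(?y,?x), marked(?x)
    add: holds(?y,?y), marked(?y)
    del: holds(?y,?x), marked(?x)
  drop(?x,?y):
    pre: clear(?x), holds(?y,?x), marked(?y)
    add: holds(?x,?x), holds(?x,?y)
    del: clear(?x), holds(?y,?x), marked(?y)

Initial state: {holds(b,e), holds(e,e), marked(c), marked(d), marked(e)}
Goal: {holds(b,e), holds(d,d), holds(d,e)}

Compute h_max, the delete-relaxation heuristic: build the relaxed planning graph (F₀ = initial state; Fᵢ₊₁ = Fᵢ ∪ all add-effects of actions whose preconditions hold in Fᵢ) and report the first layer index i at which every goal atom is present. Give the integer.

1

F0 = init (5 atoms)
F1 = F0 ∪ {holds(b,b), holds(c,c), holds(c,e), holds(d,d), holds(d,e), marked(b)}  (11 atoms)
goal ⊆ F1  ⇒  h_max = 1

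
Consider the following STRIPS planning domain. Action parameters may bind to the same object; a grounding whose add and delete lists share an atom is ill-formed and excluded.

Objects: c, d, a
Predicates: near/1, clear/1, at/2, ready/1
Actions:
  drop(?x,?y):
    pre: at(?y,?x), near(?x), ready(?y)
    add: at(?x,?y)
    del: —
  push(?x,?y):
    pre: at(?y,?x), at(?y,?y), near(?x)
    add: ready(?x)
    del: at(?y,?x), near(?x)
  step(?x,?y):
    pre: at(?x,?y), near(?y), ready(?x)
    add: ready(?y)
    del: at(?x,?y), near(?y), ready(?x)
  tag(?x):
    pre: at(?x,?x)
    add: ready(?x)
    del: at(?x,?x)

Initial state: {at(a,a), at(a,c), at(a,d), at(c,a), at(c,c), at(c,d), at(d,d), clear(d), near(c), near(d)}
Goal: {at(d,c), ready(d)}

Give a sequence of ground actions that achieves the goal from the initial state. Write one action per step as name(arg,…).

push(c,c); drop(d,c); push(d,d)

1. push(c,c)  →  {at(a,a), at(a,c), at(a,d), at(c,a), at(c,d), at(d,d), clear(d), near(d), ready(c)}
2. drop(d,c)  →  {at(a,a), at(a,c), at(a,d), at(c,a), at(c,d), at(d,c), at(d,d), clear(d), near(d), ready(c)}
3. push(d,d)  →  {at(a,a), at(a,c), at(a,d), at(c,a), at(c,d), at(d,c), clear(d), ready(c), ready(d)}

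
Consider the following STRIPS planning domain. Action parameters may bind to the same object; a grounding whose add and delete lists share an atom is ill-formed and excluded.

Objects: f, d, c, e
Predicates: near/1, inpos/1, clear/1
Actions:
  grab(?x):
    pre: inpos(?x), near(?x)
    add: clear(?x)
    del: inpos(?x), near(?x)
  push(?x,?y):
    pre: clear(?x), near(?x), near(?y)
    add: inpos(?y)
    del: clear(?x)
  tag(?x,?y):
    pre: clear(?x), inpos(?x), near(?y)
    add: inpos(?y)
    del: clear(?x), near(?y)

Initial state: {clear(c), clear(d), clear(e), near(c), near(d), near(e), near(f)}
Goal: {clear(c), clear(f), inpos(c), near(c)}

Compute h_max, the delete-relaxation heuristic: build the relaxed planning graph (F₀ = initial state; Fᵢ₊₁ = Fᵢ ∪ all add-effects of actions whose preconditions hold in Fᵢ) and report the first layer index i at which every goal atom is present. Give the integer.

2

F0 = init (7 atoms)
F1 = F0 ∪ {inpos(c), inpos(d), inpos(e), inpos(f)}  (11 atoms)
F2 = F1 ∪ {clear(f)}  (12 atoms)
goal ⊆ F2  ⇒  h_max = 2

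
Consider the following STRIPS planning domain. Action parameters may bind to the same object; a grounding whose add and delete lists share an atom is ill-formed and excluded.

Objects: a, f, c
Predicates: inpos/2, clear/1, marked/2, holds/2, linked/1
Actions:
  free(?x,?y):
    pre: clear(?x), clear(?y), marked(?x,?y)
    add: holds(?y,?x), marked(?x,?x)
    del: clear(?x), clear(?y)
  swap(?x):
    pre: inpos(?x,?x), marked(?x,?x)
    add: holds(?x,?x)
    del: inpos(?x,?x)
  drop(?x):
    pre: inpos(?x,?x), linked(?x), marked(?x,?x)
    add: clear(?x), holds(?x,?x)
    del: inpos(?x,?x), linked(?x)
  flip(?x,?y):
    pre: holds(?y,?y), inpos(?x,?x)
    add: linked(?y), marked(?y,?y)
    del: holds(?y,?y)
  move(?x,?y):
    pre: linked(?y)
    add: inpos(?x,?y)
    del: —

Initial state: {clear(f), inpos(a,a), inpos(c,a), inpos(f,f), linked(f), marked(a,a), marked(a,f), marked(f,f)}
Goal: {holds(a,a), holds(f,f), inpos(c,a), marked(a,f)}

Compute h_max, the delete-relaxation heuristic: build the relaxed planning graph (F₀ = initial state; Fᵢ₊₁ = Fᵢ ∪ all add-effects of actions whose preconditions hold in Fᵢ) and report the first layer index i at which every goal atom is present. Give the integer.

1

F0 = init (8 atoms)
F1 = F0 ∪ {holds(a,a), holds(f,f), inpos(a,f), inpos(c,f)}  (12 atoms)
goal ⊆ F1  ⇒  h_max = 1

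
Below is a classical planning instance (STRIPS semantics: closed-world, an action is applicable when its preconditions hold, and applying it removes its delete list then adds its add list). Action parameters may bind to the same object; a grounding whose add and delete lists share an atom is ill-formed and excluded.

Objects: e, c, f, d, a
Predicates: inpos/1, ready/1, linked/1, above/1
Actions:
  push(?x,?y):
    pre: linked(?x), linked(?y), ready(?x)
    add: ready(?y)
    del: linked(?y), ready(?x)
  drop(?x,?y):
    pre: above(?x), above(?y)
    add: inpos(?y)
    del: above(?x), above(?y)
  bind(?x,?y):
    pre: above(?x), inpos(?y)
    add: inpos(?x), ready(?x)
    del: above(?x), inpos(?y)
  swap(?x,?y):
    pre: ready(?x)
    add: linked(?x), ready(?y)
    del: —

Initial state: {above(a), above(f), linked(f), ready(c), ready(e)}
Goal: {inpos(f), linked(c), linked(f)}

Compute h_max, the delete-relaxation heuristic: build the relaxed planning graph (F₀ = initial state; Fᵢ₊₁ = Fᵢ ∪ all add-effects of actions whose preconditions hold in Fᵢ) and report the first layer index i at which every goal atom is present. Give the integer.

1

F0 = init (5 atoms)
F1 = F0 ∪ {inpos(a), inpos(f), linked(c), linked(e), ready(a), ready(d), ready(f)}  (12 atoms)
goal ⊆ F1  ⇒  h_max = 1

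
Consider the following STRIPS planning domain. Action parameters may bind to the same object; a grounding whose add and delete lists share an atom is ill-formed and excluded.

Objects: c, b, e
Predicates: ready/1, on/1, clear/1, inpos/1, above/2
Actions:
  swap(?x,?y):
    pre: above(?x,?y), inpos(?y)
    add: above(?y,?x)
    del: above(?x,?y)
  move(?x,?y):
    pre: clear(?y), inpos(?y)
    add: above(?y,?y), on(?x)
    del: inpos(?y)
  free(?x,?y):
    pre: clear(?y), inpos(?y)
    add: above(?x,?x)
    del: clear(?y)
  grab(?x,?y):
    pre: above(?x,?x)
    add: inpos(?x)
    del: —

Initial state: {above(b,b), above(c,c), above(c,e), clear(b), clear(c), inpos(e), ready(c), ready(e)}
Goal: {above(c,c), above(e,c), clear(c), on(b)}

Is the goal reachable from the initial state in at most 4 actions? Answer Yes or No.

1. swap(c,e)  →  {above(b,b), above(c,c), above(e,c), clear(b), clear(c), inpos(e), ready(c), ready(e)}
2. grab(c,c)  →  {above(b,b), above(c,c), above(e,c), clear(b), clear(c), inpos(c), inpos(e), ready(c), ready(e)}
3. move(b,c)  →  {above(b,b), above(c,c), above(e,c), clear(b), clear(c), inpos(e), on(b), ready(c), ready(e)}
optimal plan length = 3; 3 ≤ 4

Yes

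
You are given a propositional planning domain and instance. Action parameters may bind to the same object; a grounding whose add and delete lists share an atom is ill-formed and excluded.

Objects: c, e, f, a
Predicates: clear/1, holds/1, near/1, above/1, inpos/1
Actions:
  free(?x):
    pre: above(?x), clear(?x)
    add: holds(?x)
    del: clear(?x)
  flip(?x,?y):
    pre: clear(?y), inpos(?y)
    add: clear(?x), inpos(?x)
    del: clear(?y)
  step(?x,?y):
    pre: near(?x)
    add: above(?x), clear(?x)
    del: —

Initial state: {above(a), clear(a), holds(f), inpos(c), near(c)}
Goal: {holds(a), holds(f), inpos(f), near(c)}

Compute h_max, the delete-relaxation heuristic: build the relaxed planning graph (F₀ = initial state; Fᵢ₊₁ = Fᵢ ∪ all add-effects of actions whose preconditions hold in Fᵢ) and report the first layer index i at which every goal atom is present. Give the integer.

2

F0 = init (5 atoms)
F1 = F0 ∪ {above(c), clear(c), holds(a)}  (8 atoms)
F2 = F1 ∪ {clear(e), clear(f), holds(c), inpos(a), inpos(e), inpos(f)}  (14 atoms)
goal ⊆ F2  ⇒  h_max = 2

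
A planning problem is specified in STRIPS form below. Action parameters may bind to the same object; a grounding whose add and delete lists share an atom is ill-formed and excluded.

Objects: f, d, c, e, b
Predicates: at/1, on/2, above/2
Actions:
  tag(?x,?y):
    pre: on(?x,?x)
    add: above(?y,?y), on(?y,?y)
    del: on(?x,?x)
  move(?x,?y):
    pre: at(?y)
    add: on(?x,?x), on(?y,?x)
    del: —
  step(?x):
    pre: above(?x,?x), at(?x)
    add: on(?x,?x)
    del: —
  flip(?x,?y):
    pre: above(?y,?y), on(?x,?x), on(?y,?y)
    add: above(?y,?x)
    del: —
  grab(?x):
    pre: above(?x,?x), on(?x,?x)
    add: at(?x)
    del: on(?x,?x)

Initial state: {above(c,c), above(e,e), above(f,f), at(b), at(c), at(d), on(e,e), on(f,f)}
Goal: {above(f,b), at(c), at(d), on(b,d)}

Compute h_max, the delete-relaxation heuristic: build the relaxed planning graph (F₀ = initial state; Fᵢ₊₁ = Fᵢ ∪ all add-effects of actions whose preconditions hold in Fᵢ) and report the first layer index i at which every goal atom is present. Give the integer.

2

F0 = init (8 atoms)
F1 = F0 ∪ {above(b,b), above(d,d), above(e,f), above(f,e), at(e), at(f), on(b,b), on(b,c), on(b,d), on(b,e), on(b,f), on(c,b), on(c,c), on(c,d), on(c,e), on(c,f), on(d,b), on(d,c), on(d,d), on(d,e), on(d,f)}  (29 atoms)
F2 = F1 ∪ {above(b,c), above(b,d), above(b,e), above(b,f), above(c,b), above(c,d), above(c,e), above(c,f), above(d,b), above(d,c), above(d,e), above(d,f), above(e,b), above(e,c), above(e,d), above(f,b), above(f,c), above(f,d), on(e,b), on(e,c), on(e,d), on(e,f), on(f,b), on(f,c), on(f,d), on(f,e)}  (55 atoms)
goal ⊆ F2  ⇒  h_max = 2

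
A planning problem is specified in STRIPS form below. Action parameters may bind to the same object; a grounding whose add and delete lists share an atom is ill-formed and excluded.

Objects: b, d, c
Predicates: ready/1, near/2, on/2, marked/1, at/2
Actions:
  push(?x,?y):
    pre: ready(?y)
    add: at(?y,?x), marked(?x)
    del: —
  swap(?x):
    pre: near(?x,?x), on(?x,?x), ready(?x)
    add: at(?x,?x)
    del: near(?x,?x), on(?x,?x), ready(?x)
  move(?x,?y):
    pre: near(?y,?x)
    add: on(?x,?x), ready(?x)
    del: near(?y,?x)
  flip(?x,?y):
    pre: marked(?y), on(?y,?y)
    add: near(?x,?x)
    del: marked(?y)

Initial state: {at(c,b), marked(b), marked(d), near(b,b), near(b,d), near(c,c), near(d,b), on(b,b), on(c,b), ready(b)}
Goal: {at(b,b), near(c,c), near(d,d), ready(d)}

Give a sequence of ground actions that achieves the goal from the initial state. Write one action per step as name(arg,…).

push(b,b); move(d,b); flip(d,b)

1. push(b,b)  →  {at(b,b), at(c,b), marked(b), marked(d), near(b,b), near(b,d), near(c,c), near(d,b), on(b,b), on(c,b), ready(b)}
2. move(d,b)  →  {at(b,b), at(c,b), marked(b), marked(d), near(b,b), near(c,c), near(d,b), on(b,b), on(c,b), on(d,d), ready(b), ready(d)}
3. flip(d,b)  →  {at(b,b), at(c,b), marked(d), near(b,b), near(c,c), near(d,b), near(d,d), on(b,b), on(c,b), on(d,d), ready(b), ready(d)}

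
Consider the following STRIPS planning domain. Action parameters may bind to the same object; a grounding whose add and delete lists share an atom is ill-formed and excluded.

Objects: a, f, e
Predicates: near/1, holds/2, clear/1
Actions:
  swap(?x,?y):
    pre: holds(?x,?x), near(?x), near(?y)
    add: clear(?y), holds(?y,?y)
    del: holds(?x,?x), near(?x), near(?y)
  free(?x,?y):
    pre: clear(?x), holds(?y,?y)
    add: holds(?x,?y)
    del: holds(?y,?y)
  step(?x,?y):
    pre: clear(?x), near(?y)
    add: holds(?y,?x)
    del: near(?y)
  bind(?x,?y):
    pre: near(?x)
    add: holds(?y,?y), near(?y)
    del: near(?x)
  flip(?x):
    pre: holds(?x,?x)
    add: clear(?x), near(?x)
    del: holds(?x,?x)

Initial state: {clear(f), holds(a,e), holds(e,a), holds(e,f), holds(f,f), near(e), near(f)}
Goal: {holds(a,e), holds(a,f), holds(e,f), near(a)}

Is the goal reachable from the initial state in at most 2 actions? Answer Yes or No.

1. bind(f,a)  →  {clear(f), holds(a,a), holds(a,e), holds(e,a), holds(e,f), holds(f,f), near(a), near(e)}
2. step(f,a)  →  {clear(f), holds(a,a), holds(a,e), holds(a,f), holds(e,a), holds(e,f), holds(f,f), near(e)}
3. bind(e,a)  →  {clear(f), holds(a,a), holds(a,e), holds(a,f), holds(e,a), holds(e,f), holds(f,f), near(a)}
optimal plan length = 3; 3 > 2

No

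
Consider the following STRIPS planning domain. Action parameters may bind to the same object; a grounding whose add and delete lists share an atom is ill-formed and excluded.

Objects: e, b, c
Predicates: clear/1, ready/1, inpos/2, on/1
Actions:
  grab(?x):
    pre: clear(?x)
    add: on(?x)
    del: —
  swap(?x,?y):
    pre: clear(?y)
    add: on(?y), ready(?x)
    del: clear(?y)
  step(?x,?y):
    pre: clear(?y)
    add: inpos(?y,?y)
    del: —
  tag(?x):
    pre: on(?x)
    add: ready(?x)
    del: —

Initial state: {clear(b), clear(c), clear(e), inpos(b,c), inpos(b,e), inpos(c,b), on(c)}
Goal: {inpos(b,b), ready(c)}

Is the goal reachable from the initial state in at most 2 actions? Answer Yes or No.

1. swap(c,e)  →  {clear(b), clear(c), inpos(b,c), inpos(b,e), inpos(c,b), on(c), on(e), ready(c)}
2. step(e,b)  →  {clear(b), clear(c), inpos(b,b), inpos(b,c), inpos(b,e), inpos(c,b), on(c), on(e), ready(c)}
optimal plan length = 2; 2 ≤ 2

Yes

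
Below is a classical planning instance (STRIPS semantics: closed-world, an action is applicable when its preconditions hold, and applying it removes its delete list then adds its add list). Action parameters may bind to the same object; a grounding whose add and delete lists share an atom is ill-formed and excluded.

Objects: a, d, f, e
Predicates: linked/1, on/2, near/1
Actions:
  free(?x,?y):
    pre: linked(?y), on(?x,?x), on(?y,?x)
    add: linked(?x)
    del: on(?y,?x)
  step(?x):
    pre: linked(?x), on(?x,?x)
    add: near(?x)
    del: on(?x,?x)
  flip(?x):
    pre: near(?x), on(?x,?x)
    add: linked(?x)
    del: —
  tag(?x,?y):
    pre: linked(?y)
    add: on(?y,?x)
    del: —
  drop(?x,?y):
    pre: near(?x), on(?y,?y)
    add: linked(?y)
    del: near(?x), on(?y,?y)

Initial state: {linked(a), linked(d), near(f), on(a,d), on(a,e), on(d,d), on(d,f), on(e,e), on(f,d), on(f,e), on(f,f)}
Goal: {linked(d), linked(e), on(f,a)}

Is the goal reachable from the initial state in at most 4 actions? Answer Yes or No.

Yes

1. free(f,d)  →  {linked(a), linked(d), linked(f), near(f), on(a,d), on(a,e), on(d,d), on(e,e), on(f,d), on(f,e), on(f,f)}
2. free(e,a)  →  {linked(a), linked(d), linked(e), linked(f), near(f), on(a,d), on(d,d), on(e,e), on(f,d), on(f,e), on(f,f)}
3. tag(a,f)  →  {linked(a), linked(d), linked(e), linked(f), near(f), on(a,d), on(d,d), on(e,e), on(f,a), on(f,d), on(f,e), on(f,f)}
optimal plan length = 3; 3 ≤ 4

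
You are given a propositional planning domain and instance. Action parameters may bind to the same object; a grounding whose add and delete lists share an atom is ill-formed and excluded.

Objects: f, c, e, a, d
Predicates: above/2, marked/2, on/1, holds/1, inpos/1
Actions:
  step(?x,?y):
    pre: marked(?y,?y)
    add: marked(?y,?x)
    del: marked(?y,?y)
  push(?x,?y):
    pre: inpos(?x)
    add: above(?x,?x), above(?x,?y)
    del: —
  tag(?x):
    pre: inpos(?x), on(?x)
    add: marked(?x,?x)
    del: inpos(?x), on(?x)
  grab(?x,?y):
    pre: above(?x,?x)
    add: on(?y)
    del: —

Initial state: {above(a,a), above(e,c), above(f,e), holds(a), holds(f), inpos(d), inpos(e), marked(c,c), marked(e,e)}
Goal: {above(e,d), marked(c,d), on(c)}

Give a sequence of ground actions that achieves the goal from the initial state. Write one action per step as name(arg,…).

step(d,c); push(e,d); grab(e,c)

1. step(d,c)  →  {above(a,a), above(e,c), above(f,e), holds(a), holds(f), inpos(d), inpos(e), marked(c,d), marked(e,e)}
2. push(e,d)  →  {above(a,a), above(e,c), above(e,d), above(e,e), above(f,e), holds(a), holds(f), inpos(d), inpos(e), marked(c,d), marked(e,e)}
3. grab(e,c)  →  {above(a,a), above(e,c), above(e,d), above(e,e), above(f,e), holds(a), holds(f), inpos(d), inpos(e), marked(c,d), marked(e,e), on(c)}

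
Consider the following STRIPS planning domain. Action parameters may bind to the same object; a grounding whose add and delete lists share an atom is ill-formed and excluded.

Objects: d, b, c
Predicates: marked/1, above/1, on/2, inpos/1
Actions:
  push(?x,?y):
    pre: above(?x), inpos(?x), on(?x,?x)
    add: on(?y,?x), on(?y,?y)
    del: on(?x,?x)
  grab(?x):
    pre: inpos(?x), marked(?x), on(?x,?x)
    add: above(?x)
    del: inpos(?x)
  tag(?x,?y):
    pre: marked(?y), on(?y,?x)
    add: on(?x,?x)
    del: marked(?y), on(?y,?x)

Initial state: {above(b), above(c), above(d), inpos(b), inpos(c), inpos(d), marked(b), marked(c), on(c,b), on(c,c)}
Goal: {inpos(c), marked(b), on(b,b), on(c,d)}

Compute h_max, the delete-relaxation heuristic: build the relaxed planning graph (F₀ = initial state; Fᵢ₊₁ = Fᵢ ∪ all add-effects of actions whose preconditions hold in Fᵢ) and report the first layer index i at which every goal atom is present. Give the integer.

F0 = init (10 atoms)
F1 = F0 ∪ {on(b,b), on(b,c), on(d,c), on(d,d)}  (14 atoms)
F2 = F1 ∪ {on(b,d), on(c,d), on(d,b)}  (17 atoms)
goal ⊆ F2  ⇒  h_max = 2

2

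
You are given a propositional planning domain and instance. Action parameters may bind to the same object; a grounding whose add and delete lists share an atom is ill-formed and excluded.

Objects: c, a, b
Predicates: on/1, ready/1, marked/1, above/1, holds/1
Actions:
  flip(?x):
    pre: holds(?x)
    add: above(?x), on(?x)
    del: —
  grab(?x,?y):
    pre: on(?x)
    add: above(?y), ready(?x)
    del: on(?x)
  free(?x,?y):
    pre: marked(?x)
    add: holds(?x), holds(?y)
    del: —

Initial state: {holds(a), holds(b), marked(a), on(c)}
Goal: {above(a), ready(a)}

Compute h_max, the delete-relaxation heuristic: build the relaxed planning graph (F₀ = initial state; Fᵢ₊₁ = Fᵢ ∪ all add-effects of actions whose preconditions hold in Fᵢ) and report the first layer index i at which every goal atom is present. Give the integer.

F0 = init (4 atoms)
F1 = F0 ∪ {above(a), above(b), above(c), holds(c), on(a), on(b), ready(c)}  (11 atoms)
F2 = F1 ∪ {ready(a), ready(b)}  (13 atoms)
goal ⊆ F2  ⇒  h_max = 2

2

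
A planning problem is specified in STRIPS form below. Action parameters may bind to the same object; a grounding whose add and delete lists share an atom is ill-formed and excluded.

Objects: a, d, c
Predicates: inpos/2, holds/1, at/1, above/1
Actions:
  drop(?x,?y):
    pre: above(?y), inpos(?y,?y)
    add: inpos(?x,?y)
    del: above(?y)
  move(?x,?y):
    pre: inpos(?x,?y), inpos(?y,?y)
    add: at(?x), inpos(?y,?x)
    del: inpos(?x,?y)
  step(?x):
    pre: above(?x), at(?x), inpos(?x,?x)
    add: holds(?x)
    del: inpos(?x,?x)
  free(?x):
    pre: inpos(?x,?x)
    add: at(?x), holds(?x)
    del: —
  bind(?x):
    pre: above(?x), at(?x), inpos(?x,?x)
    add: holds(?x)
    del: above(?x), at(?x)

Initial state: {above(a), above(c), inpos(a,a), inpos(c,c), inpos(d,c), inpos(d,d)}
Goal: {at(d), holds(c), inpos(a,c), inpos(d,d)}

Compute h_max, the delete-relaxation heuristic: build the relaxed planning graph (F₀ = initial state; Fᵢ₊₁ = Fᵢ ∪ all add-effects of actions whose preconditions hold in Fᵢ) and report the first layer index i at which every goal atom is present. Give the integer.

1

F0 = init (6 atoms)
F1 = F0 ∪ {at(a), at(c), at(d), holds(a), holds(c), holds(d), inpos(a,c), inpos(c,a), inpos(c,d), inpos(d,a)}  (16 atoms)
goal ⊆ F1  ⇒  h_max = 1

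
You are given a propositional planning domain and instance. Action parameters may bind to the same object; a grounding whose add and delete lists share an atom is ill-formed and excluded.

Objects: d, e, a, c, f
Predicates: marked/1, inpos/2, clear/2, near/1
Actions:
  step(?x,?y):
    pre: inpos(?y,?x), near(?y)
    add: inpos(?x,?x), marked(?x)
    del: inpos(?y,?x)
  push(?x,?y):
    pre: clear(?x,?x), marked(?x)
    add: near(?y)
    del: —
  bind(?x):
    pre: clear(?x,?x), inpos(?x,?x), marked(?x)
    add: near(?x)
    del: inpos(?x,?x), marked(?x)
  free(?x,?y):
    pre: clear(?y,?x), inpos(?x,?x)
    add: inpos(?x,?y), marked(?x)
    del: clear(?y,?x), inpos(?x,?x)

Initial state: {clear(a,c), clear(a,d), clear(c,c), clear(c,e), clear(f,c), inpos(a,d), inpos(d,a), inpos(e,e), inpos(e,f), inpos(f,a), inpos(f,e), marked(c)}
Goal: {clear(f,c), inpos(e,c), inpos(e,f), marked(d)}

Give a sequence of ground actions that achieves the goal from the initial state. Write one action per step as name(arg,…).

push(c,a); step(d,a); free(e,c)

1. push(c,a)  →  {clear(a,c), clear(a,d), clear(c,c), clear(c,e), clear(f,c), inpos(a,d), inpos(d,a), inpos(e,e), inpos(e,f), inpos(f,a), inpos(f,e), marked(c), near(a)}
2. step(d,a)  →  {clear(a,c), clear(a,d), clear(c,c), clear(c,e), clear(f,c), inpos(d,a), inpos(d,d), inpos(e,e), inpos(e,f), inpos(f,a), inpos(f,e), marked(c), marked(d), near(a)}
3. free(e,c)  →  {clear(a,c), clear(a,d), clear(c,c), clear(f,c), inpos(d,a), inpos(d,d), inpos(e,c), inpos(e,f), inpos(f,a), inpos(f,e), marked(c), marked(d), marked(e), near(a)}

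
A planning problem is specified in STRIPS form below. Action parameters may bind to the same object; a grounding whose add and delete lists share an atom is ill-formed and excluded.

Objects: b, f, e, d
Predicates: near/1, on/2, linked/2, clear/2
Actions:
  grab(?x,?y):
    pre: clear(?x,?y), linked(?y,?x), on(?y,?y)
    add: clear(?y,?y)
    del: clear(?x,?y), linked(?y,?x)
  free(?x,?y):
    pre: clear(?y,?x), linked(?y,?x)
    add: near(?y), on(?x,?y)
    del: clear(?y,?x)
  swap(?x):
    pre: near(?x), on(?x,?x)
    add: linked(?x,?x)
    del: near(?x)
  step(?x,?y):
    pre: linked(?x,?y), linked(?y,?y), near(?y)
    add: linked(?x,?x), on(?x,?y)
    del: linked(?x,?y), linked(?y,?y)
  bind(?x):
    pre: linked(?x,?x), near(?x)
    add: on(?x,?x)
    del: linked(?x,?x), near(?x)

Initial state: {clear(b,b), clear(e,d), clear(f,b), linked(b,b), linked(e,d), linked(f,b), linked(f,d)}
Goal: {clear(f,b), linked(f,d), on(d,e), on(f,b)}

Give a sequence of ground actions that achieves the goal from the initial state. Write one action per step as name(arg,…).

1. free(b,b)  →  {clear(e,d), clear(f,b), linked(b,b), linked(e,d), linked(f,b), linked(f,d), near(b), on(b,b)}
2. free(d,e)  →  {clear(f,b), linked(b,b), linked(e,d), linked(f,b), linked(f,d), near(b), near(e), on(b,b), on(d,e)}
3. step(f,b)  →  {clear(f,b), linked(e,d), linked(f,d), linked(f,f), near(b), near(e), on(b,b), on(d,e), on(f,b)}

free(b,b); free(d,e); step(f,b)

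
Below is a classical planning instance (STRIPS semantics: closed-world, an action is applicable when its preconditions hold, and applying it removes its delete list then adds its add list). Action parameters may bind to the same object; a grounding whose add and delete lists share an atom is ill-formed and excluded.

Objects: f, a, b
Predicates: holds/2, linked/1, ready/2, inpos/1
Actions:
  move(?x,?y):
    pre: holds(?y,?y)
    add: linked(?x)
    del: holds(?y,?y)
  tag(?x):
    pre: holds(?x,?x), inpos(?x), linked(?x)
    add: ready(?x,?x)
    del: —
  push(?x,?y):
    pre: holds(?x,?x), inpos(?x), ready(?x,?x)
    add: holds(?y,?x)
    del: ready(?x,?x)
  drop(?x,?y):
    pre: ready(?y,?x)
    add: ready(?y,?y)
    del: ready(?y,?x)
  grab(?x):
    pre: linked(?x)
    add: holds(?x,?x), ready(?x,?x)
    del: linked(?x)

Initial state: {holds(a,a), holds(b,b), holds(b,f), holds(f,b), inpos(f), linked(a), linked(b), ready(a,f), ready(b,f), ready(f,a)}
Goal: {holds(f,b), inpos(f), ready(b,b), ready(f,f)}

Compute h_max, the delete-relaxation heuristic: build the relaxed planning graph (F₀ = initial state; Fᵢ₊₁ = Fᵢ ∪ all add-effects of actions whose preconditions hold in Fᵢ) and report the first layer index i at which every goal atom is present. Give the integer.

F0 = init (10 atoms)
F1 = F0 ∪ {linked(f), ready(a,a), ready(b,b), ready(f,f)}  (14 atoms)
goal ⊆ F1  ⇒  h_max = 1

1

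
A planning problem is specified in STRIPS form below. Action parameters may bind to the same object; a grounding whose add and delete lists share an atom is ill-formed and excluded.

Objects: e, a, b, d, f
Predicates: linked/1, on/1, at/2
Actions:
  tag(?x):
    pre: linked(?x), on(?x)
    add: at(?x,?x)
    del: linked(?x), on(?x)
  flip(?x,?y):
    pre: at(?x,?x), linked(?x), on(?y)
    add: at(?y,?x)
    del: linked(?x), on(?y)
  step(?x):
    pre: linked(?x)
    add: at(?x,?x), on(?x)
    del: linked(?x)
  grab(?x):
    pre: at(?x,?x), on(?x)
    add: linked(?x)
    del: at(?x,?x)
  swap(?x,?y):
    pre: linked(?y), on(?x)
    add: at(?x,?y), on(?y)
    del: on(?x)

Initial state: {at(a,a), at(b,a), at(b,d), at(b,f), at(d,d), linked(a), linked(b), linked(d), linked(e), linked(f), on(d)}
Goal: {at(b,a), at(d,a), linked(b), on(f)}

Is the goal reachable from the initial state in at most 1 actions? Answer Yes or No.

No

1. flip(a,d)  →  {at(a,a), at(b,a), at(b,d), at(b,f), at(d,a), at(d,d), linked(b), linked(d), linked(e), linked(f)}
2. step(f)  →  {at(a,a), at(b,a), at(b,d), at(b,f), at(d,a), at(d,d), at(f,f), linked(b), linked(d), linked(e), on(f)}
optimal plan length = 2; 2 > 1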